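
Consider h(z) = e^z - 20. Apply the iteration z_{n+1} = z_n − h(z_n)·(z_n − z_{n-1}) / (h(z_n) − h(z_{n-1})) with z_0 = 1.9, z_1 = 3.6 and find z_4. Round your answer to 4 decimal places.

3.0133

h(1.9) = -13.314106, h(3.6) = 16.598234
z_2 = 3.600000 − 16.598234·(3.600000 − 1.900000) / (16.598234 − (-13.314106)) = 3.600000 − (28.216999)/(29.912340) = 2.656677
h(2.656677) = -5.751139
z_3 = 2.656677 − (-5.751139)·(2.656677 − 3.600000) / (-5.751139 − 16.598234) = 2.656677 − (5.425181)/(-22.349373) = 2.899421
h(2.899421) = -1.836370
z_4 = 2.899421 − (-1.836370)·(2.899421 − 2.656677) / (-1.836370 − (-5.751139)) = 2.899421 − (-0.445768)/(3.914768) = 3.013290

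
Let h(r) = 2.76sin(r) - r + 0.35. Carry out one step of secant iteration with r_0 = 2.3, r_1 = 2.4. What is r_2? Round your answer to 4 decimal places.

h(2.3) = 0.108146, h(2.4) = -0.185722
r_2 = 2.400000 − (-0.185722)·(2.400000 − 2.300000) / (-0.185722 − 0.108146) = 2.400000 − (-0.018572)/(-0.293868) = 2.336801

2.3368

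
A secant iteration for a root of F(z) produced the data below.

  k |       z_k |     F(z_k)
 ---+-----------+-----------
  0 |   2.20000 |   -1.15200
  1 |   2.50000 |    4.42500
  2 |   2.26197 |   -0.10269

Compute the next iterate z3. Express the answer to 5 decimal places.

2.26737

z3 = 2.26197 − (-0.10269)·(2.26197 − 2.50000) / (-0.10269 − 4.42500)
   = 2.26197 − (0.0244433)/(-4.5276900) = 2.2673686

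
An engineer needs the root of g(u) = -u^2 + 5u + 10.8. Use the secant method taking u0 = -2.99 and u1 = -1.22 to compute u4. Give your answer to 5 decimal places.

-1.62914

g(-2.99) = -13.0901000, g(-1.22) = 3.2116000
u2 = -1.2200000 − 3.2116000·(-1.2200000 − (-2.9900000)) / (3.2116000 − (-13.0901000)) = -1.2200000 − (5.6845320)/(16.3017000) = -1.5687079
g(-1.5687079) = 0.4956158
u3 = -1.5687079 − 0.4956158·(-1.5687079 − (-1.2200000)) / (0.4956158 − 3.2116000) = -1.5687079 − (-0.1728252)/(-2.7159842) = -1.6323405
g(-1.6323405) = -0.0262383
u4 = -1.6323405 − (-0.0262383)·(-1.6323405 − (-1.5687079)) / (-0.0262383 − 0.4956158) = -1.6323405 − (0.0016696)/(-0.5218541) = -1.6291412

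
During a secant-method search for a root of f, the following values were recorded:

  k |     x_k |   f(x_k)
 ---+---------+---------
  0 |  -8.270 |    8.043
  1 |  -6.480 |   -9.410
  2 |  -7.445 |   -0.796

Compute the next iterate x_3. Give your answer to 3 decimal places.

-7.534

x_3 = -7.445 − (-0.796)·(-7.445 − (-6.480)) / (-0.796 − (-9.410))
   = -7.445 − (0.76814)/(8.61400) = -7.53417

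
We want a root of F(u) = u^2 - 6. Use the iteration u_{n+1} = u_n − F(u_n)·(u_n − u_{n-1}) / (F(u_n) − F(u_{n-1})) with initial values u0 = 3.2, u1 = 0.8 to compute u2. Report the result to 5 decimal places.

F(3.2) = 4.2400000, F(0.8) = -5.3600000
u2 = 0.8000000 − (-5.3600000)·(0.8000000 − 3.2000000) / (-5.3600000 − 4.2400000) = 0.8000000 − (12.8640000)/(-9.6000000) = 2.1400000

2.14000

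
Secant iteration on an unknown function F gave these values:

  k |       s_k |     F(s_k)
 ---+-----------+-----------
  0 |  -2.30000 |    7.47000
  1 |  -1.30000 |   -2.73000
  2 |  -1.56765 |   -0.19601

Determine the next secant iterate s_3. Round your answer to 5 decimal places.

-1.58835

s_3 = -1.56765 − (-0.19601)·(-1.56765 − (-1.30000)) / (-0.19601 − (-2.73000))
   = -1.56765 − (0.0524621)/(2.5339900) = -1.5883533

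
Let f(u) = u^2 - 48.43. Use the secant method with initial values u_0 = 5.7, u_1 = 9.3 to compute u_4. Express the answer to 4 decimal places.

f(5.7) = -15.940000, f(9.3) = 38.060000
u_2 = 9.300000 − 38.060000·(9.300000 − 5.700000) / (38.060000 − (-15.940000)) = 9.300000 − (137.016000)/(54.000000) = 6.762667
f(6.762667) = -2.696340
u_3 = 6.762667 − (-2.696340)·(6.762667 − 9.300000) / (-2.696340 − 38.060000) = 6.762667 − (6.841512)/(-40.756340) = 6.930530
f(6.930530) = -0.397748
u_4 = 6.930530 − (-0.397748)·(6.930530 − 6.762667) / (-0.397748 − (-2.696340)) = 6.930530 − (-0.066767)/(2.298591) = 6.959578

6.9596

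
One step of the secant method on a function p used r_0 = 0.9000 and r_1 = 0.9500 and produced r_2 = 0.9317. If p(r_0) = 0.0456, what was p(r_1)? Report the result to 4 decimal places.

The secant line through (0.9000, 0.0456) and (0.9500, p(r_1)) crosses zero at r_2 = 0.9317.
So (0.9000, 0.0456), (0.9500, p(r_1)), (0.9317, 0) are collinear:
p(r_1) = 0.0456 · (0.9500 − 0.9317) / (0.9000 − 0.9317) = 0.0456 · (0.018300)/(-0.031700) = -0.026324

-0.0263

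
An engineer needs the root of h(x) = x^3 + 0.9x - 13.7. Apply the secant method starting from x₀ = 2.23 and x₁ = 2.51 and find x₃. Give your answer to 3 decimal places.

2.267

h(2.23) = -0.60343, h(2.51) = 4.37225
x₂ = 2.51000 − 4.37225·(2.51000 − 2.23000) / (4.37225 − (-0.60343)) = 2.51000 − (1.22423)/(4.97568) = 2.26396
h(2.26396) = -0.05852
x₃ = 2.26396 − (-0.05852)·(2.26396 − 2.51000) / (-0.05852 − 4.37225) = 2.26396 − (0.01440)/(-4.43077) = 2.26721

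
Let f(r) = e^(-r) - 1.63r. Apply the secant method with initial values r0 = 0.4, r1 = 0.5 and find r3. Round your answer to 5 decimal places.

f(0.4) = 0.0183200, f(0.5) = -0.2084693
r2 = 0.5000000 − (-0.2084693)·(0.5000000 − 0.4000000) / (-0.2084693 − 0.0183200) = 0.5000000 − (-0.0208469)/(-0.2267894) = 0.4080780
f(0.4080780) = -0.0002401
r3 = 0.4080780 − (-0.0002401)·(0.4080780 − 0.5000000) / (-0.0002401 − (-0.2084693)) = 0.4080780 − (0.0000221)/(0.2082292) = 0.4079720

0.40797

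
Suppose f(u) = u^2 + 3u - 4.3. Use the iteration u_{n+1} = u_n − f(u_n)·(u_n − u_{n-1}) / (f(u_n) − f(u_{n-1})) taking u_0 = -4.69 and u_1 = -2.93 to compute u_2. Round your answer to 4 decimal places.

f(-4.69) = 3.626100, f(-2.93) = -4.505100
u_2 = -2.930000 − (-4.505100)·(-2.930000 − (-4.690000)) / (-4.505100 − 3.626100) = -2.930000 − (-7.928976)/(-8.131200) = -3.905130

-3.9051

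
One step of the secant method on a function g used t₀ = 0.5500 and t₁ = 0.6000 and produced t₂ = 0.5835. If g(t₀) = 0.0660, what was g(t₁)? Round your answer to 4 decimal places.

The secant line through (0.5500, 0.0660) and (0.6000, g(t₁)) crosses zero at t₂ = 0.5835.
So (0.5500, 0.0660), (0.6000, g(t₁)), (0.5835, 0) are collinear:
g(t₁) = 0.0660 · (0.6000 − 0.5835) / (0.5500 − 0.5835) = 0.0660 · (0.016500)/(-0.033500) = -0.032507

-0.0325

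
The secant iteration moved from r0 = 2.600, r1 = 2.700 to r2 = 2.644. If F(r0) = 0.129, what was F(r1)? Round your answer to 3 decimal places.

-0.164

The secant line through (2.600, 0.129) and (2.700, F(r1)) crosses zero at r2 = 2.644.
So (2.600, 0.129), (2.700, F(r1)), (2.644, 0) are collinear:
F(r1) = 0.129 · (2.700 − 2.644) / (2.600 − 2.644) = 0.129 · (0.05600)/(-0.04400) = -0.16418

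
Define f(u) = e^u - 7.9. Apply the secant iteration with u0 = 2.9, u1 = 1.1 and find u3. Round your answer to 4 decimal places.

2.3019

f(2.9) = 10.274145, f(1.1) = -4.895834
u2 = 1.100000 − (-4.895834)·(1.100000 − 2.900000) / (-4.895834 − 10.274145) = 1.100000 − (8.812501)/(-15.169979) = 1.680917
f(1.680917) = -2.529521
u3 = 1.680917 − (-2.529521)·(1.680917 − 1.100000) / (-2.529521 − (-4.895834)) = 1.680917 − (-1.469442)/(2.366313) = 2.301901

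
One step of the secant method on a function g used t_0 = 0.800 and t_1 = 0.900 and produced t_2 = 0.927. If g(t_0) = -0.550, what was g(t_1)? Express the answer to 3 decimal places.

The secant line through (0.800, -0.550) and (0.900, g(t_1)) crosses zero at t_2 = 0.927.
So (0.800, -0.550), (0.900, g(t_1)), (0.927, 0) are collinear:
g(t_1) = -0.550 · (0.900 − 0.927) / (0.800 − 0.927) = -0.550 · (-0.02700)/(-0.12700) = -0.11693

-0.117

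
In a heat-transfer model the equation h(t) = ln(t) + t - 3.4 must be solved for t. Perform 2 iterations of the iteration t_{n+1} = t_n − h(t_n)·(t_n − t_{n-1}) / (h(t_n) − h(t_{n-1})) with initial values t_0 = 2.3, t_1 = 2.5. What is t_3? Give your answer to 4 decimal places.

2.4884

h(2.3) = -0.267091, h(2.5) = 0.016291
t_2 = 2.500000 − 0.016291·(2.500000 − 2.300000) / (0.016291 − (-0.267091)) = 2.500000 − (0.003258)/(0.283382) = 2.488503
h(2.488503) = 0.000184
t_3 = 2.488503 − 0.000184·(2.488503 − 2.500000) / (0.000184 − 0.016291) = 2.488503 − (-0.000002)/(-0.016107) = 2.488371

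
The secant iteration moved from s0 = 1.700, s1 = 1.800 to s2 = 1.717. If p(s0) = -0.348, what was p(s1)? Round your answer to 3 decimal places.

1.699

The secant line through (1.700, -0.348) and (1.800, p(s1)) crosses zero at s2 = 1.717.
So (1.700, -0.348), (1.800, p(s1)), (1.717, 0) are collinear:
p(s1) = -0.348 · (1.800 − 1.717) / (1.700 − 1.717) = -0.348 · (0.08300)/(-0.01700) = 1.69906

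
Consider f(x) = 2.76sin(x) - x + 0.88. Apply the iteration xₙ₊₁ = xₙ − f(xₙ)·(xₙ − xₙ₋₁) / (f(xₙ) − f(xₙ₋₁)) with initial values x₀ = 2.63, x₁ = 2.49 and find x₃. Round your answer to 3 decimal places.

2.510

f(2.63) = -0.39880, f(2.49) = 0.06381
x₂ = 2.49000 − 0.06381·(2.49000 − 2.63000) / (0.06381 − (-0.39880)) = 2.49000 − (-0.00893)/(0.46261) = 2.50931
f(2.50931) = 0.00181
x₃ = 2.50931 − 0.00181·(2.50931 − 2.49000) / (0.00181 − 0.06381) = 2.50931 − (0.00003)/(-0.06200) = 2.50988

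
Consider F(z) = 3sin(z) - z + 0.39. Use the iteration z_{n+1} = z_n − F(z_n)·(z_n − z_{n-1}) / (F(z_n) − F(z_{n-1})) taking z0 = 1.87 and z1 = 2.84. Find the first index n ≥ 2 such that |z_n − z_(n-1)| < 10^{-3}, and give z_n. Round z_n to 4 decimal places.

n = 5, z_n = 2.4051

F(1.87) = 1.386715, F(2.84) = -1.558876
z2 = 2.840000 − (-1.558876)·(0.970000)/(-2.945590) = 2.326653;  |Δ| = 0.513347
F(2.326653) = 0.246399
z3 = 2.326653 − 0.246399·(-0.513347)/(1.805275) = 2.396719;  |Δ| = 0.070066
F(2.396719) = 0.026918
z4 = 2.396719 − 0.026918·(0.070066)/(-0.219482) = 2.405312;  |Δ| = 0.008593
F(2.405312) = -0.000702
z5 = 2.405312 − (-0.000702)·(0.008593)/(-0.027620) = 2.405094;  |Δ| = 0.000218
|z5 − z4| = 0.000218 < 10^{-3}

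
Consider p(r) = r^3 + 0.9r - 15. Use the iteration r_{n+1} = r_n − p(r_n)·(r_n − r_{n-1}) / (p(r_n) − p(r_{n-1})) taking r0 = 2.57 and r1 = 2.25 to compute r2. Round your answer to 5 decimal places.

2.33634

p(2.57) = 4.2875930, p(2.25) = -1.5843750
r2 = 2.2500000 − (-1.5843750)·(2.2500000 − 2.5700000) / (-1.5843750 − 4.2875930) = 2.2500000 − (0.5070000)/(-5.8719680) = 2.3363424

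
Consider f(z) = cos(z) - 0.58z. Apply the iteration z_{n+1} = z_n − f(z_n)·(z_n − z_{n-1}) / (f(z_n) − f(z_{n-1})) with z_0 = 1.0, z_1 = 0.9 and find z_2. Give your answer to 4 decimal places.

0.9715

f(1.0) = -0.039698, f(0.9) = 0.099610
z_2 = 0.900000 − 0.099610·(0.900000 − 1.000000) / (0.099610 − (-0.039698)) = 0.900000 − (-0.009961)/(0.139308) = 0.971504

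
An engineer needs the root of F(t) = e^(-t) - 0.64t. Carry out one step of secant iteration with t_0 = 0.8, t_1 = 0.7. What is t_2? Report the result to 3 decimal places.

F(0.8) = -0.06267, F(0.7) = 0.04859
t_2 = 0.70000 − 0.04859·(0.70000 − 0.80000) / (0.04859 − (-0.06267)) = 0.70000 − (-0.00486)/(0.11126) = 0.74367

0.744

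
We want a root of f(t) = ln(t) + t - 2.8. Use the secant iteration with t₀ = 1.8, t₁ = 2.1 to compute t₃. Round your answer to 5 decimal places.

f(1.8) = -0.4122133, f(2.1) = 0.0419373
t₂ = 2.1000000 − 0.0419373·(2.1000000 − 1.8000000) / (0.0419373 − (-0.4122133)) = 2.1000000 − (0.0125812)/(0.4541507) = 2.0722973
f(2.0722973) = 0.0009551
t₃ = 2.0722973 − 0.0009551·(2.0722973 − 2.1000000) / (0.0009551 − 0.0419373) = 2.0722973 − (-0.0000265)/(-0.0409823) = 2.0716517

2.07165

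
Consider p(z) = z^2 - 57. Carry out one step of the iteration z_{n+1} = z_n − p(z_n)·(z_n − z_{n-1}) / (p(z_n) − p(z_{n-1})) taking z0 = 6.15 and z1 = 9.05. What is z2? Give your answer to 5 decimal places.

7.41168

p(6.15) = -19.1775000, p(9.05) = 24.9025000
z2 = 9.0500000 − 24.9025000·(9.0500000 − 6.1500000) / (24.9025000 − (-19.1775000)) = 9.0500000 − (72.2172500)/(44.0800000) = 7.4116776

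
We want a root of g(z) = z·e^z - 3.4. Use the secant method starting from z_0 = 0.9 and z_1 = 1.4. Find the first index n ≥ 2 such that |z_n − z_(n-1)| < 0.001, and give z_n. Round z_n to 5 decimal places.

n = 5, z_n = 1.11496

g(0.9) = -1.1863572, g(1.4) = 2.2772800
z_2 = 1.4000000 − 2.2772800·(0.5000000)/(3.4636372) = 1.0712589;  |Δ| = 0.3287411
g(1.0712589) = -0.2729397
z_3 = 1.0712589 − (-0.2729397)·(-0.3287411)/(-2.5502197) = 1.1064427;  |Δ| = 0.0351838
g(1.1064427) = -0.0545781
z_4 = 1.1064427 − (-0.0545781)·(0.0351838)/(0.2183617) = 1.1152367;  |Δ| = 0.0087940
g(1.1152367) = 0.0017954
z_5 = 1.1152367 − 0.0017954·(0.0087940)/(0.0563735) = 1.1149566;  |Δ| = 0.0002801
|z_5 − z_4| = 0.0002801 < 0.001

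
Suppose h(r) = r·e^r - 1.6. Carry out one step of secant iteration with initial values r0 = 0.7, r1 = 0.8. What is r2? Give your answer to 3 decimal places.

h(0.7) = -0.19037, h(0.8) = 0.18043
r2 = 0.80000 − 0.18043·(0.80000 − 0.70000) / (0.18043 − (-0.19037)) = 0.80000 − (0.01804)/(0.37081) = 0.75134

0.751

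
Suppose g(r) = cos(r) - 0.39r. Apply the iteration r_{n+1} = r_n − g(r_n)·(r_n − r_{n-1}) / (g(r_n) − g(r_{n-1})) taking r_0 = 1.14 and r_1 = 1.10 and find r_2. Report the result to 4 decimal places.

g(1.14) = -0.027005, g(1.10) = 0.024596
r_2 = 1.100000 − 0.024596·(1.100000 − 1.140000) / (0.024596 − (-0.027005)) = 1.100000 − (-0.000984)/(0.051602) = 1.119066

1.1191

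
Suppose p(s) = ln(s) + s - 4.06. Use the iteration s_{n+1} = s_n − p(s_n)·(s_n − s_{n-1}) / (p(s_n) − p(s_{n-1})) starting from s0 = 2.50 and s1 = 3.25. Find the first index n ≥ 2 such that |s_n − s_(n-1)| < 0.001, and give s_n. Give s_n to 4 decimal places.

n = 4, s_n = 2.9711

p(2.50) = -0.643709, p(3.25) = 0.368655
s2 = 3.250000 − 0.368655·(0.750000)/(1.012364) = 2.976886;  |Δ| = 0.273114
p(2.976886) = 0.007763
s3 = 2.976886 − 0.007763·(-0.273114)/(-0.360892) = 2.971011;  |Δ| = 0.005875
p(2.971011) = -0.000087
s4 = 2.971011 − (-0.000087)·(-0.005875)/(-0.007851) = 2.971076;  |Δ| = 0.000065
|s4 − s3| = 0.000065 < 0.001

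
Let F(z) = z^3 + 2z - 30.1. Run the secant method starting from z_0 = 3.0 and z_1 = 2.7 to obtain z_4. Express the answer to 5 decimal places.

2.89673

F(3.0) = 2.9000000, F(2.7) = -5.0170000
z_2 = 2.7000000 − (-5.0170000)·(2.7000000 − 3.0000000) / (-5.0170000 − 2.9000000) = 2.7000000 − (1.5051000)/(-7.9170000) = 2.8901099
F(2.8901099) = -0.1794577
z_3 = 2.8901099 − (-0.1794577)·(2.8901099 − 2.7000000) / (-0.1794577 − (-5.0170000)) = 2.8901099 − (-0.0341167)/(4.8375423) = 2.8971624
F(2.8971624) = 0.0118014
z_4 = 2.8971624 − 0.0118014·(2.8971624 − 2.8901099) / (0.0118014 − (-0.1794577)) = 2.8971624 − (0.0000832)/(0.1912591) = 2.8967272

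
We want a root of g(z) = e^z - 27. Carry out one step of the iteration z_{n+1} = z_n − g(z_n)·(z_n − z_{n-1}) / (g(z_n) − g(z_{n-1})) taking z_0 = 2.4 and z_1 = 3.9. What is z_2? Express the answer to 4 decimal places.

3.0244

g(2.4) = -15.976824, g(3.9) = 22.402449
z_2 = 3.900000 − 22.402449·(3.900000 − 2.400000) / (22.402449 − (-15.976824)) = 3.900000 − (33.603674)/(38.379273) = 3.024432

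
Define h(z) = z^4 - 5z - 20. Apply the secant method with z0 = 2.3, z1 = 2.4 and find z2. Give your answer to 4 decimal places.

2.3749

h(2.3) = -3.515900, h(2.4) = 1.177600
z2 = 2.400000 − 1.177600·(2.400000 − 2.300000) / (1.177600 − (-3.515900)) = 2.400000 − (0.117760)/(4.693500) = 2.374910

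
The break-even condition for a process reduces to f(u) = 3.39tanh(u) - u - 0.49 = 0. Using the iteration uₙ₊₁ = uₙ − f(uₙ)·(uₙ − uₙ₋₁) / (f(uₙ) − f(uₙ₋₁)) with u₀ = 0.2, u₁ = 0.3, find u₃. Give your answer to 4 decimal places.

f(0.2) = -0.020898, f(0.3) = 0.197550
u₂ = 0.300000 − 0.197550·(0.300000 − 0.200000) / (0.197550 − (-0.020898)) = 0.300000 − (0.019755)/(0.218447) = 0.209566
f(0.209566) = 0.000643
u₃ = 0.209566 − 0.000643·(0.209566 − 0.300000) / (0.000643 − 0.197550) = 0.209566 − (-0.000058)/(-0.196907) = 0.209271

0.2093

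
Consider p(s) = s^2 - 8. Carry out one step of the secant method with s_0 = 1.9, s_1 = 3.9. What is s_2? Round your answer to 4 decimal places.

p(1.9) = -4.390000, p(3.9) = 7.210000
s_2 = 3.900000 − 7.210000·(3.900000 − 1.900000) / (7.210000 − (-4.390000)) = 3.900000 − (14.420000)/(11.600000) = 2.656897

2.6569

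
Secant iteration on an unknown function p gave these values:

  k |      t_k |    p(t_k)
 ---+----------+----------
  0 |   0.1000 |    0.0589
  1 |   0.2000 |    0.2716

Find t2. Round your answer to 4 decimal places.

t2 = 0.2000 − 0.2716·(0.2000 − 0.1000) / (0.2716 − 0.0589)
   = 0.2000 − (0.027160)/(0.212700) = 0.072308

0.0723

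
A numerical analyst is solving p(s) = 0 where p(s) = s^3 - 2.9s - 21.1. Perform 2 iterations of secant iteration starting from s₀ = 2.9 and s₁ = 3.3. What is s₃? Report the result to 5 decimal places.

p(2.9) = -5.1210000, p(3.3) = 5.2670000
s₂ = 3.3000000 − 5.2670000·(3.3000000 − 2.9000000) / (5.2670000 − (-5.1210000)) = 3.3000000 − (2.1068000)/(10.3880000) = 3.0971891
p(3.0971891) = -0.3718141
s₃ = 3.0971891 − (-0.3718141)·(3.0971891 − 3.3000000) / (-0.3718141 − 5.2670000) = 3.0971891 − (0.0754080)/(-5.6388141) = 3.1105621

3.11056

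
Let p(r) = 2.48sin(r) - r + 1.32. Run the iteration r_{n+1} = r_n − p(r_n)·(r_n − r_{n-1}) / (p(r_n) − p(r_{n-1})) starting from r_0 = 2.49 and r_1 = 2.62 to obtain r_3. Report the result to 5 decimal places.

p(2.49) = 0.3340047, p(2.62) = -0.0643111
r_2 = 2.6200000 − (-0.0643111)·(2.6200000 − 2.4900000) / (-0.0643111 − 0.3340047) = 2.6200000 − (-0.0083604)/(-0.3983159) = 2.5990105
p(2.5990105) = 0.0015350
r_3 = 2.5990105 − 0.0015350·(2.5990105 − 2.6200000) / (0.0015350 − (-0.0643111)) = 2.5990105 − (-0.0000322)/(0.0658461) = 2.5994998

2.59950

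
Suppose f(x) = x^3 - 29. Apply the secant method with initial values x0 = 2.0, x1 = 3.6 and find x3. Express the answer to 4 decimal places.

f(2.0) = -21.000000, f(3.6) = 17.656000
x2 = 3.600000 − 17.656000·(3.600000 − 2.000000) / (17.656000 − (-21.000000)) = 3.600000 − (28.249600)/(38.656000) = 2.869205
f(2.869205) = -5.379729
x3 = 2.869205 − (-5.379729)·(2.869205 − 3.600000) / (-5.379729 − 17.656000) = 2.869205 − (3.931478)/(-23.035729) = 3.039874

3.0399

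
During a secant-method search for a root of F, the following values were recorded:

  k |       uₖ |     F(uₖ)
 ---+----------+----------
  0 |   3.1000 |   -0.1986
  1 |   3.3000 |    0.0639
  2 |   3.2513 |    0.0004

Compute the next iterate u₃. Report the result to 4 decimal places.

3.2510

u₃ = 3.2513 − 0.0004·(3.2513 − 3.3000) / (0.0004 − 0.0639)
   = 3.2513 − (-0.000019)/(-0.063500) = 3.250993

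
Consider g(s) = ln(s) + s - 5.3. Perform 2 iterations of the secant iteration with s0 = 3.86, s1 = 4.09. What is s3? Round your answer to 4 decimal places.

g(3.86) = -0.089333, g(4.09) = 0.198545
s2 = 4.090000 − 0.198545·(4.090000 − 3.860000) / (0.198545 − (-0.089333)) = 4.090000 − (0.045665)/(0.287878) = 3.931372
g(3.931372) = 0.000361
s3 = 3.931372 − 0.000361·(3.931372 − 4.090000) / (0.000361 − 0.198545) = 3.931372 − (-0.000057)/(-0.198184) = 3.931083

3.9311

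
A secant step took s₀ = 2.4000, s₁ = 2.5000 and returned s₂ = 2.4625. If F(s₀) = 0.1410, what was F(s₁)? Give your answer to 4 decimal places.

The secant line through (2.4000, 0.1410) and (2.5000, F(s₁)) crosses zero at s₂ = 2.4625.
So (2.4000, 0.1410), (2.5000, F(s₁)), (2.4625, 0) are collinear:
F(s₁) = 0.1410 · (2.5000 − 2.4625) / (2.4000 − 2.4625) = 0.1410 · (0.037500)/(-0.062500) = -0.084600

-0.0846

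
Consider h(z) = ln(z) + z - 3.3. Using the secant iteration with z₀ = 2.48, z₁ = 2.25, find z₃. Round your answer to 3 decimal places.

h(2.48) = 0.08826, h(2.25) = -0.23907
z₂ = 2.25000 − (-0.23907)·(2.25000 − 2.48000) / (-0.23907 − 0.08826) = 2.25000 − (0.05499)/(-0.32733) = 2.41798
h(2.41798) = 0.00092
z₃ = 2.41798 − 0.00092·(2.41798 − 2.25000) / (0.00092 − (-0.23907)) = 2.41798 − (0.00015)/(0.23999) = 2.41734

2.417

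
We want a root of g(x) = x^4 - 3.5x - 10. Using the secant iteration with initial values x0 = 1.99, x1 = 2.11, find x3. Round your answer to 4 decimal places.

g(1.99) = -1.282608, g(2.11) = 2.436194
x2 = 2.110000 − 2.436194·(2.110000 − 1.990000) / (2.436194 − (-1.282608)) = 2.110000 − (0.292343)/(3.718802) = 2.031388
g(2.031388) = -0.081555
x3 = 2.031388 − (-0.081555)·(2.031388 − 2.110000) / (-0.081555 − 2.436194) = 2.031388 − (0.006411)/(-2.517750) = 2.033934

2.0339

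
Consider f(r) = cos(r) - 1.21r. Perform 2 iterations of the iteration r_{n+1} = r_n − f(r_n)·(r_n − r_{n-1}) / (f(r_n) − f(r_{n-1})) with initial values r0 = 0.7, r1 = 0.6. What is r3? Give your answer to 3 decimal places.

f(0.7) = -0.08216, f(0.6) = 0.09934
r2 = 0.60000 − 0.09934·(0.60000 − 0.70000) / (0.09934 − (-0.08216)) = 0.60000 − (-0.00993)/(0.18149) = 0.65473
f(0.65473) = 0.00098
r3 = 0.65473 − 0.00098·(0.65473 − 0.60000) / (0.00098 − 0.09934) = 0.65473 − (0.00005)/(-0.09835) = 0.65528

0.655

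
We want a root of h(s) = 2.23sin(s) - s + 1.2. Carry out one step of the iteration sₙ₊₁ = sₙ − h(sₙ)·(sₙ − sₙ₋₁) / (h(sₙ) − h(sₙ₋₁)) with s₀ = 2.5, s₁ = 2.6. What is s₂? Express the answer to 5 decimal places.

h(2.5) = 0.0345929, h(2.6) = -0.2504319
s₂ = 2.6000000 − (-0.2504319)·(2.6000000 − 2.5000000) / (-0.2504319 − 0.0345929) = 2.6000000 − (-0.0250432)/(-0.2850248) = 2.5121368

2.51214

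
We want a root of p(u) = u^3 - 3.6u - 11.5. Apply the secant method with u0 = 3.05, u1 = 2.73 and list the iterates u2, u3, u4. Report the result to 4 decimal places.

2.7757, 2.7813, 2.7812

p(3.05) = 5.892625, p(2.73) = -0.981583
u2 = 2.730000 − (-0.981583)·(2.730000 − 3.050000) / (-0.981583 − 5.892625) = 2.730000 − (0.314107)/(-6.874208) = 2.775693
p(2.775693) = -0.107237
u3 = 2.775693 − (-0.107237)·(2.775693 − 2.730000) / (-0.107237 − (-0.981583)) = 2.775693 − (-0.004900)/(0.874346) = 2.781298
p(2.781298) = 0.002382
u4 = 2.781298 − 0.002382·(2.781298 − 2.775693) / (0.002382 − (-0.107237)) = 2.781298 − (0.000013)/(0.109620) = 2.781176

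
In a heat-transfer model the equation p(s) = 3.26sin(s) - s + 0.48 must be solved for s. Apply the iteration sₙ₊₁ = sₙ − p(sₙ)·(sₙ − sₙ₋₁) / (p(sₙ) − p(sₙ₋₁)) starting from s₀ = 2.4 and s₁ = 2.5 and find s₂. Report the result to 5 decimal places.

2.48035

p(2.4) = 0.2820100, p(2.5) = -0.0689808
s₂ = 2.5000000 − (-0.0689808)·(2.5000000 − 2.4000000) / (-0.0689808 − 0.2820100) = 2.5000000 − (-0.0068981)/(-0.3509908) = 2.4803468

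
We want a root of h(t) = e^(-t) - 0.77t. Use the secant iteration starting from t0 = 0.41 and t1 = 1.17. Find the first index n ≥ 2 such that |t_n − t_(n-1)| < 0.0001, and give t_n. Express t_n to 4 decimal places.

n = 5, t_n = 0.6667

h(0.41) = 0.347950, h(1.17) = -0.590533
t2 = 1.170000 − (-0.590533)·(0.760000)/(-0.938483) = 0.691776;  |Δ| = 0.478224
h(0.691776) = -0.031982
t3 = 0.691776 − (-0.031982)·(-0.478224)/(0.558551) = 0.664394;  |Δ| = 0.027382
h(0.664394) = 0.003002
t4 = 0.664394 − 0.003002·(-0.027382)/(0.034984) = 0.666744;  |Δ| = 0.002350
h(0.666744) = -0.000015
t5 = 0.666744 − (-0.000015)·(0.002350)/(-0.003017) = 0.666732;  |Δ| = 0.000012
|t5 − t4| = 0.000012 < 0.0001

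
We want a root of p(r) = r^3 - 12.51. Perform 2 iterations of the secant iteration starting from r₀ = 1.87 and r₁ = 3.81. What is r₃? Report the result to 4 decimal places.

p(1.87) = -5.970797, p(3.81) = 42.796341
r₂ = 3.810000 − 42.796341·(3.810000 − 1.870000) / (42.796341 − (-5.970797)) = 3.810000 − (83.024902)/(48.767138) = 2.107524
p(2.107524) = -3.149106
r₃ = 2.107524 − (-3.149106)·(2.107524 − 3.810000) / (-3.149106 − 42.796341) = 2.107524 − (5.361278)/(-45.945447) = 2.224212

2.2242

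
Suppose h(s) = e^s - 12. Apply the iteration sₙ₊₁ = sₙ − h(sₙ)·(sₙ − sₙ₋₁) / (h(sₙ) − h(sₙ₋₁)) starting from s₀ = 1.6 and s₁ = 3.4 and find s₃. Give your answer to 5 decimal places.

h(1.6) = -7.0469676, h(3.4) = 17.9641000
s₂ = 3.4000000 − 17.9641000·(3.4000000 − 1.6000000) / (17.9641000 − (-7.0469676)) = 3.4000000 − (32.3353801)/(25.0110676) = 2.1071571
h(2.1071571) = -3.7751740
s₃ = 2.1071571 − (-3.7751740)·(2.1071571 − 3.4000000) / (-3.7751740 − 17.9641000) = 2.1071571 − (4.8807067)/(-21.7392740) = 2.3316682

2.33167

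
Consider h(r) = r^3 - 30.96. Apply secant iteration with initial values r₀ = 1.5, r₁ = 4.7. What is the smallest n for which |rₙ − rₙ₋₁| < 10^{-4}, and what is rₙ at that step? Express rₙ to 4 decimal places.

n = 8, rₙ = 3.1400

h(1.5) = -27.585000, h(4.7) = 72.863000
r₂ = 4.700000 − 72.863000·(3.200000)/(100.448000) = 2.378783;  |Δ| = 2.321217
h(2.378783) = -17.499397
r₃ = 2.378783 − (-17.499397)·(-2.321217)/(-90.362397) = 2.828305;  |Δ| = 0.449522
h(2.828305) = -8.335509
r₄ = 2.828305 − (-8.335509)·(0.449522)/(9.163888) = 3.237192;  |Δ| = 0.408887
h(3.237192) = 2.963879
r₅ = 3.237192 − 2.963879·(0.408887)/(11.299389) = 3.129939;  |Δ| = 0.107253
h(3.129939) = -0.297483
r₆ = 3.129939 − (-0.297483)·(-0.107253)/(-3.261362) = 3.139722;  |Δ| = 0.009783
h(3.139722) = -0.009065
r₇ = 3.139722 − (-0.009065)·(0.009783)/(0.288418) = 3.140030;  |Δ| = 0.000307
h(3.140030) = 0.000029
r₈ = 3.140030 − 0.000029·(0.000307)/(0.009094) = 3.140029;  |Δ| = 0.000001
|r₈ − r₇| = 0.000001 < 10^{-4}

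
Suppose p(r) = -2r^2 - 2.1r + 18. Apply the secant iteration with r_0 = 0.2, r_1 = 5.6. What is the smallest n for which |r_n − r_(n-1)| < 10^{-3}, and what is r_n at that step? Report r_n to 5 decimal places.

p(0.2) = 17.5000000, p(5.6) = -56.4800000
r_2 = 5.6000000 − (-56.4800000)·(5.4000000)/(-73.9800000) = 1.4773723;  |Δ| = 4.1226277
p(1.4773723) = 10.5322606
r_3 = 1.4773723 − 10.5322606·(-4.1226277)/(67.0122606) = 2.1253222;  |Δ| = 0.6479499
p(2.1253222) = 4.5028345
r_4 = 2.1253222 − 4.5028345·(0.6479499)/(-6.0294261) = 2.6092176;  |Δ| = 0.4838954
p(2.6092176) = -1.0953894
r_5 = 2.6092176 − (-1.0953894)·(0.4838954)/(-5.5982239) = 2.5145351;  |Δ| = 0.0946825
p(2.5145351) = 0.0737033
r_6 = 2.5145351 − 0.0737033·(-0.0946825)/(1.1690927) = 2.5205041;  |Δ| = 0.0059691
p(2.5205041) = 0.0010591
r_7 = 2.5205041 − 0.0010591·(0.0059691)/(-0.0726442) = 2.5205912;  |Δ| = 0.0000870
|r_7 − r_6| = 0.0000870 < 10^{-3}

n = 7, r_n = 2.52059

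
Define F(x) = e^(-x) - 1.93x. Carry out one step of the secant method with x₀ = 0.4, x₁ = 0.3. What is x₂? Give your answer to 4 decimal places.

F(0.4) = -0.101680, F(0.3) = 0.161818
x₂ = 0.300000 − 0.161818·(0.300000 − 0.400000) / (0.161818 − (-0.101680)) = 0.300000 − (-0.016182)/(0.263498) = 0.361412

0.3614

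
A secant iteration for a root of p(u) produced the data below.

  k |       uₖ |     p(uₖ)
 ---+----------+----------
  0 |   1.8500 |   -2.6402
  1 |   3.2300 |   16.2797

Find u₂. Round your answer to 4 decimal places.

2.0426

u₂ = 3.2300 − 16.2797·(3.2300 − 1.8500) / (16.2797 − (-2.6402))
   = 3.2300 − (22.465986)/(18.919900) = 2.042574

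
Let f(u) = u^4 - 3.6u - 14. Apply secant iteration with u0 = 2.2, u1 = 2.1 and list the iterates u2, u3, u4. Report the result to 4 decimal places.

2.1584, 2.1603, 2.1602

f(2.2) = 1.505600, f(2.1) = -2.111900
u2 = 2.100000 − (-2.111900)·(2.100000 − 2.200000) / (-2.111900 − 1.505600) = 2.100000 − (0.211190)/(-3.617500) = 2.158380
f(2.158380) = -0.067571
u3 = 2.158380 − (-0.067571)·(2.158380 − 2.100000) / (-0.067571 − (-2.111900)) = 2.158380 − (-0.003945)/(2.044329) = 2.160310
f(2.160310) = 0.003197
u4 = 2.160310 − 0.003197·(2.160310 − 2.158380) / (0.003197 − (-0.067571)) = 2.160310 − (0.000006)/(0.070768) = 2.160223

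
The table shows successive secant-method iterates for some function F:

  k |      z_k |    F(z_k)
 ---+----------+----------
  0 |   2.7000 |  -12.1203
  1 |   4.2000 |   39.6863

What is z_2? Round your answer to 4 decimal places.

3.0509

z_2 = 4.2000 − 39.6863·(4.2000 − 2.7000) / (39.6863 − (-12.1203))
   = 4.2000 − (59.529450)/(51.806600) = 3.050929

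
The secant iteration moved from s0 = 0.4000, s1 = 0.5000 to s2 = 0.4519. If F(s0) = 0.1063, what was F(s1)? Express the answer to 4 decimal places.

The secant line through (0.4000, 0.1063) and (0.5000, F(s1)) crosses zero at s2 = 0.4519.
So (0.4000, 0.1063), (0.5000, F(s1)), (0.4519, 0) are collinear:
F(s1) = 0.1063 · (0.5000 − 0.4519) / (0.4000 − 0.4519) = 0.1063 · (0.048100)/(-0.051900) = -0.098517

-0.0985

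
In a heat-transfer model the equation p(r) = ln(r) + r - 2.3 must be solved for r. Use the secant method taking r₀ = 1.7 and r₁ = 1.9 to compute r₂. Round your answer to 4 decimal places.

p(1.7) = -0.069372, p(1.9) = 0.241854
r₂ = 1.900000 − 0.241854·(1.900000 − 1.700000) / (0.241854 − (-0.069372)) = 1.900000 − (0.048371)/(0.311226) = 1.744580

1.7446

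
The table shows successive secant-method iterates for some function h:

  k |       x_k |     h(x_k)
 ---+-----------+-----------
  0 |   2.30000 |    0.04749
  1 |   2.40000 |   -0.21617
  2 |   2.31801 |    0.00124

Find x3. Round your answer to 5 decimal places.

2.31848

x3 = 2.31801 − 0.00124·(2.31801 − 2.40000) / (0.00124 − (-0.21617))
   = 2.31801 − (-0.0001017)/(0.2174100) = 2.3184776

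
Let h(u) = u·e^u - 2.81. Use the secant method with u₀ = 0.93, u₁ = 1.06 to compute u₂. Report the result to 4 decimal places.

1.0138

h(0.93) = -0.452906, h(1.06) = 0.249553
u₂ = 1.060000 − 0.249553·(1.060000 − 0.930000) / (0.249553 − (-0.452906)) = 1.060000 − (0.032442)/(0.702460) = 1.013817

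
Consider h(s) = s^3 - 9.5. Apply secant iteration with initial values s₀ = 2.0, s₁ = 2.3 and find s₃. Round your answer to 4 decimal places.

2.1171

h(2.0) = -1.500000, h(2.3) = 2.667000
s₂ = 2.300000 − 2.667000·(2.300000 − 2.000000) / (2.667000 − (-1.500000)) = 2.300000 − (0.800100)/(4.167000) = 2.107991
h(2.107991) = -0.132871
s₃ = 2.107991 − (-0.132871)·(2.107991 − 2.300000) / (-0.132871 − 2.667000) = 2.107991 − (0.025512)/(-2.799871) = 2.117103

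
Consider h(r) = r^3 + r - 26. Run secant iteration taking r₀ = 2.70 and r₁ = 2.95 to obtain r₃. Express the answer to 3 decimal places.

h(2.70) = -3.61700, h(2.95) = 2.62238
r₂ = 2.95000 − 2.62238·(2.95000 − 2.70000) / (2.62238 − (-3.61700)) = 2.95000 − (0.65559)/(6.23938) = 2.84493
h(2.84493) = -0.12936
r₃ = 2.84493 − (-0.12936)·(2.84493 − 2.95000) / (-0.12936 − 2.62238) = 2.84493 − (0.01359)/(-2.75174) = 2.84987

2.850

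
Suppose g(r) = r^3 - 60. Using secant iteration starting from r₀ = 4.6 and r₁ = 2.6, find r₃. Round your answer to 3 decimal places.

g(4.6) = 37.33600, g(2.6) = -42.42400
r₂ = 2.60000 − (-42.42400)·(2.60000 − 4.60000) / (-42.42400 − 37.33600) = 2.60000 − (84.84800)/(-79.76000) = 3.66379
g(3.66379) = -10.81958
r₃ = 3.66379 − (-10.81958)·(3.66379 − 2.60000) / (-10.81958 − (-42.42400)) = 3.66379 − (-11.50978)/(31.60442) = 4.02797

4.028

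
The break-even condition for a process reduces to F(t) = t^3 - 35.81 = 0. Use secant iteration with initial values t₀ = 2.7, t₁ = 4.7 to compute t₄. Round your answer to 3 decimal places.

3.301

F(2.7) = -16.12700, F(4.7) = 68.01300
t₂ = 4.70000 − 68.01300·(4.70000 − 2.70000) / (68.01300 − (-16.12700)) = 4.70000 − (136.02600)/(84.14000) = 3.08334
F(3.08334) = -6.49681
t₃ = 3.08334 − (-6.49681)·(3.08334 − 4.70000) / (-6.49681 − 68.01300) = 3.08334 − (10.50315)/(-74.50981) = 3.22430
F(3.22430) = -2.28980
t₄ = 3.22430 − (-2.28980)·(3.22430 − 3.08334) / (-2.28980 − (-6.49681)) = 3.22430 − (-0.32278)/(4.20701) = 3.30102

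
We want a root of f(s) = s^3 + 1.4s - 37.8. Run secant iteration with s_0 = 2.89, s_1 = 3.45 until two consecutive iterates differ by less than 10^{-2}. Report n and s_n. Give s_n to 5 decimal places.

n = 4, s_n = 3.21711

f(2.89) = -9.6164310, f(3.45) = 8.0936250
s_2 = 3.4500000 − 8.0936250·(0.5600000)/(17.7100560) = 3.1940759;  |Δ| = 0.2559241
f(3.1940759) = -0.7419451
s_3 = 3.1940759 − (-0.7419451)·(-0.2559241)/(-8.8355701) = 3.2155665;  |Δ| = 0.0214906
f(3.2155665) = -0.0496740
s_4 = 3.2155665 − (-0.0496740)·(0.0214906)/(0.6922711) = 3.2171086;  |Δ| = 0.0015421
|s_4 − s_3| = 0.0015421 < 10^{-2}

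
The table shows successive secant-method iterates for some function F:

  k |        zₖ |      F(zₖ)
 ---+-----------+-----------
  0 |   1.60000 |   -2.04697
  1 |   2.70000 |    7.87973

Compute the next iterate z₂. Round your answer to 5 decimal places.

1.82683

z₂ = 2.70000 − 7.87973·(2.70000 − 1.60000) / (7.87973 − (-2.04697))
   = 2.70000 − (8.6677030)/(9.9267000) = 1.8268294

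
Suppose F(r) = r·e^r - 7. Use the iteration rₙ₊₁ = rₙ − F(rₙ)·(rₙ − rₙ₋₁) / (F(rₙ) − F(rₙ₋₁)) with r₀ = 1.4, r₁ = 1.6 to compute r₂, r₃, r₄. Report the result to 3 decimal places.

F(1.4) = -1.32272, F(1.6) = 0.92485
r₂ = 1.60000 − 0.92485·(1.60000 − 1.40000) / (0.92485 − (-1.32272)) = 1.60000 − (0.18497)/(2.24757) = 1.51770
F(1.51770) = -0.07665
r₃ = 1.51770 − (-0.07665)·(1.51770 − 1.60000) / (-0.07665 − 0.92485) = 1.51770 − (0.00631)/(-1.00150) = 1.52400
F(1.52400) = -0.00399
r₄ = 1.52400 − (-0.00399)·(1.52400 − 1.51770) / (-0.00399 − (-0.07665)) = 1.52400 − (-0.00003)/(0.07266) = 1.52435

1.518, 1.524, 1.524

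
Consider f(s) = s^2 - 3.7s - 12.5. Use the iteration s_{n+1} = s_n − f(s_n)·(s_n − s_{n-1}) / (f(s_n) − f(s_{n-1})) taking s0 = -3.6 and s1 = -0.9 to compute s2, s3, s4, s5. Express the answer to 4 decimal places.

f(-3.6) = 13.780000, f(-0.9) = -8.360000
s2 = -0.900000 − (-8.360000)·(-0.900000 − (-3.600000)) / (-8.360000 − 13.780000) = -0.900000 − (-22.572000)/(-22.140000) = -1.919512
f(-1.919512) = -1.713278
s3 = -1.919512 − (-1.713278)·(-1.919512 − (-0.900000)) / (-1.713278 − (-8.360000)) = -1.919512 − (1.746708)/(6.646722) = -2.182305
f(-2.182305) = 0.336980
s4 = -2.182305 − 0.336980·(-2.182305 − (-1.919512)) / (0.336980 − (-1.713278)) = -2.182305 − (-0.088556)/(2.050258) = -2.139112
f(-2.139112) = -0.009485
s5 = -2.139112 − (-0.009485)·(-2.139112 − (-2.182305)) / (-0.009485 − 0.336980) = -2.139112 − (-0.000410)/(-0.346465) = -2.140295

-1.9195, -2.1823, -2.1391, -2.1403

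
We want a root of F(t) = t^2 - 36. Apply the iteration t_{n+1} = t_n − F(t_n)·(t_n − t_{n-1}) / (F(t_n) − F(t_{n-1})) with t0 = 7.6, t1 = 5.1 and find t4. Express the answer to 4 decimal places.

5.9999

F(7.6) = 21.760000, F(5.1) = -9.990000
t2 = 5.100000 − (-9.990000)·(5.100000 − 7.600000) / (-9.990000 − 21.760000) = 5.100000 − (24.975000)/(-31.750000) = 5.886614
F(5.886614) = -1.347774
t3 = 5.886614 − (-1.347774)·(5.886614 − 5.100000) / (-1.347774 − (-9.990000)) = 5.886614 − (-1.060178)/(8.642226) = 6.009288
F(6.009288) = 0.111546
t4 = 6.009288 − 0.111546·(6.009288 − 5.886614) / (0.111546 − (-1.347774)) = 6.009288 − (0.013684)/(1.459320) = 5.999911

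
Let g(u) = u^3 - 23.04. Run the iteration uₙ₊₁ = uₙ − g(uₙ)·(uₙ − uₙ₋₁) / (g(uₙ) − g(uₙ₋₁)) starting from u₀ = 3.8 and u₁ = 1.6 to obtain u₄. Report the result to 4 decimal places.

g(3.8) = 31.832000, g(1.6) = -18.944000
u₂ = 1.600000 − (-18.944000)·(1.600000 − 3.800000) / (-18.944000 − 31.832000) = 1.600000 − (41.676800)/(-50.776000) = 2.420797
g(2.420797) = -8.853501
u₃ = 2.420797 − (-8.853501)·(2.420797 − 1.600000) / (-8.853501 − (-18.944000)) = 2.420797 − (-7.266929)/(10.090499) = 3.140973
g(3.140973) = 7.947921
u₄ = 3.140973 − 7.947921·(3.140973 − 2.420797) / (7.947921 − (-8.853501)) = 3.140973 − (5.723897)/(16.801421) = 2.800293

2.8003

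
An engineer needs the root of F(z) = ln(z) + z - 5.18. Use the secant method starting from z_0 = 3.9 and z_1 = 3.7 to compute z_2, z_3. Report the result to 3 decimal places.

F(3.9) = 0.08098, F(3.7) = -0.17167
z_2 = 3.70000 − (-0.17167)·(3.70000 − 3.90000) / (-0.17167 − 0.08098) = 3.70000 − (0.03433)/(-0.25264) = 3.83590
F(3.83590) = 0.00030
z_3 = 3.83590 − 0.00030·(3.83590 − 3.70000) / (0.00030 − (-0.17167)) = 3.83590 − (0.00004)/(0.17197) = 3.83566

3.836, 3.836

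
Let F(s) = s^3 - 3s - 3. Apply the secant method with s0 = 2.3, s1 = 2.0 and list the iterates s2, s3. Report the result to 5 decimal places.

F(2.3) = 2.2670000, F(2.0) = -1.0000000
s2 = 2.0000000 − (-1.0000000)·(2.0000000 − 2.3000000) / (-1.0000000 − 2.2670000) = 2.0000000 − (0.3000000)/(-3.2670000) = 2.0918274
F(2.0918274) = -0.1221858
s3 = 2.0918274 − (-0.1221858)·(2.0918274 − 2.0000000) / (-0.1221858 − (-1.0000000)) = 2.0918274 − (-0.0112200)/(0.8778142) = 2.1046091

2.09183, 2.10461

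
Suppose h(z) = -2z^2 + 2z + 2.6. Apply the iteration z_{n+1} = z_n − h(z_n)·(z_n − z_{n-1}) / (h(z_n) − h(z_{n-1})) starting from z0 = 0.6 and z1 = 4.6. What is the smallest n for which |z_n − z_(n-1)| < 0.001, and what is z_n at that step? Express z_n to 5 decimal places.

h(0.6) = 3.0800000, h(4.6) = -30.5200000
z2 = 4.6000000 − (-30.5200000)·(4.0000000)/(-33.6000000) = 0.9666667;  |Δ| = 3.6333333
h(0.9666667) = 2.6644444
z3 = 0.9666667 − 2.6644444·(-3.6333333)/(33.1844444) = 1.2583942;  |Δ| = 0.2917275
h(1.2583942) = 1.9496766
z4 = 1.2583942 − 1.9496766·(0.2917275)/(-0.7147679) = 2.0541410;  |Δ| = 0.7957469
h(2.0541410) = -1.7307086
z5 = 2.0541410 − (-1.7307086)·(0.7957469)/(-3.6803852) = 1.6799394;  |Δ| = 0.3742016
h(1.6799394) = 0.3154858
z6 = 1.6799394 − 0.3154858·(-0.3742016)/(2.0461944) = 1.7376345;  |Δ| = 0.0576950
h(1.7376345) = 0.0365217
z7 = 1.7376345 − 0.0365217·(0.0576950)/(-0.2789641) = 1.7451879;  |Δ| = 0.0075534
h(1.7451879) = -0.0009857
z8 = 1.7451879 − (-0.0009857)·(0.0075534)/(-0.0375074) = 1.7449894;  |Δ| = 0.0001985
|z8 − z7| = 0.0001985 < 0.001

n = 8, z_n = 1.74499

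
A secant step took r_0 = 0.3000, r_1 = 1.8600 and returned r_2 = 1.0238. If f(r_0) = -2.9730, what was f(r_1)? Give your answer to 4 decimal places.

The secant line through (0.3000, -2.9730) and (1.8600, f(r_1)) crosses zero at r_2 = 1.0238.
So (0.3000, -2.9730), (1.8600, f(r_1)), (1.0238, 0) are collinear:
f(r_1) = -2.9730 · (1.8600 − 1.0238) / (0.3000 − 1.0238) = -2.9730 · (0.836200)/(-0.723800) = 3.434682

3.4347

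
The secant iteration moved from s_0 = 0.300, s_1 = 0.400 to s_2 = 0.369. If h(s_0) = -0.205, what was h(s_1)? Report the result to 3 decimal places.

0.092

The secant line through (0.300, -0.205) and (0.400, h(s_1)) crosses zero at s_2 = 0.369.
So (0.300, -0.205), (0.400, h(s_1)), (0.369, 0) are collinear:
h(s_1) = -0.205 · (0.400 − 0.369) / (0.300 − 0.369) = -0.205 · (0.03100)/(-0.06900) = 0.09210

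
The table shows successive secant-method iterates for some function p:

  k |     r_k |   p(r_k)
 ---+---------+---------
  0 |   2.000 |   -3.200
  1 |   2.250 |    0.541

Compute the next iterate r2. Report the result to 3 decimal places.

2.214

r2 = 2.250 − 0.541·(2.250 − 2.000) / (0.541 − (-3.200))
   = 2.250 − (0.13525)/(3.74100) = 2.21385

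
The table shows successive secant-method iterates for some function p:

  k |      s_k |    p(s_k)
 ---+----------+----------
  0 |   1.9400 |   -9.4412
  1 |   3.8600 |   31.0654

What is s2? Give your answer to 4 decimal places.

2.3875

s2 = 3.8600 − 31.0654·(3.8600 − 1.9400) / (31.0654 − (-9.4412))
   = 3.8600 − (59.645568)/(40.506600) = 2.387510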